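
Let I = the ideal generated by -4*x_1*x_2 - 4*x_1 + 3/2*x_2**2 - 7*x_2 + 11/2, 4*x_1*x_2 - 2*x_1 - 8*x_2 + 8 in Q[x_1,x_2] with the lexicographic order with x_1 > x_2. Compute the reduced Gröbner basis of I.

Buchberger's algorithm terminates because the ascending chain of leading-term ideals stabilizes.

f_1 = -4*x_1*x_2 - 4*x_1 + 3/2*x_2**2 - 7*x_2 + 11/2, LT = x_1*x_2.
f_2 = 4*x_1*x_2 - 2*x_1 - 8*x_2 + 8, LT = x_1*x_2.

S(f_1,f_2): lcm = x_1*x_2. S = 3/2*x_1 - 3/8*x_2**2 + 15/4*x_2 - 27/8.
  reduce S modulo (f_1, f_2):
  remainder 3/2*x_1 - 3/8*x_2**2 + 15/4*x_2 - 27/8 ≠ 0; add g_3 = 3/2*x_1 - 3/8*x_2**2 + 15/4*x_2 - 27/8 to the basis.

S(f_1,g_3): lcm = x_1*x_2. S = x_1 + 1/4*x_2**3 - 23/8*x_2**2 + 4*x_2 - 11/8.
  reduce S modulo (f_1, f_2, g_3):
  remainder 1/4*x_2**3 - 21/8*x_2**2 + 3/2*x_2 + 7/8 ≠ 0; add g_4 = 1/4*x_2**3 - 21/8*x_2**2 + 3/2*x_2 + 7/8 to the basis.

The other S-polynomials (S(f_2,g_3), S(f_1,g_4), S(f_2,g_4), S(g_3,g_4)) all reduce to 0 modulo the current basis, so we have a Gröbner basis.
Inter-reduce: drop elements whose leading term is divisible by another's, tail-reduce, and make monic.

G = {x_1 - 1/4*x_2**2 + 5/2*x_2 - 9/4, x_2**3 - 21/2*x_2**2 + 6*x_2 + 7/2}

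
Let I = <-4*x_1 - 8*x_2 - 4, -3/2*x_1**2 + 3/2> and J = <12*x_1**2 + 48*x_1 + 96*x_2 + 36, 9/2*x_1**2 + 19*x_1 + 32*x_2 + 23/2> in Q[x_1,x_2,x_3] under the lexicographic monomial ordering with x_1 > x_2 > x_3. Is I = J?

No, the ideals differ.

Since reduced Gröbner bases are canonical representatives of ideals under a given ordering, it suffices to compute and compare them.
Buchberger on the first generating set:
f_1 = -4*x_1 - 8*x_2 - 4, LT = x_1.
f_2 = -3/2*x_1**2 + 3/2, LT = x_1**2.

S(f_1,f_2): lcm = x_1**2. S = 2*x_1*x_2 + x_1 + 1.
  leading term x_1*x_2: subtract (-1/2*x_2)·f_1 from 2*x_1*x_2 + x_1 + 1 → x_1 - 4*x_2**2 - 2*x_2 + 1
  leading term x_1: subtract (-1/4)·f_1 from x_1 - 4*x_2**2 - 2*x_2 + 1 → -4*x_2**2 - 4*x_2
  leading term x_2**2: no divisor's leading term divides it; move -4*x_2**2 to the remainder.
  leading term x_2: no divisor's leading term divides it; move -4*x_2 to the remainder.
  remainder -4*x_2**2 - 4*x_2 ≠ 0; add g_3 = -4*x_2**2 - 4*x_2 to the basis.

The other S-polynomials (S(f_1,g_3), S(f_2,g_3)) all reduce to 0 modulo the current basis, so we have a Gröbner basis.
Inter-reduce: drop elements whose leading term is divisible by another's, tail-reduce, and make monic.
Reduced Gröbner basis: {x_1 + 2*x_2 + 1, x_2**2 + x_2}.

Buchberger on the second generating set:
h_1 = 12*x_1**2 + 48*x_1 + 96*x_2 + 36, LT = x_1**2.
h_2 = 9/2*x_1**2 + 19*x_1 + 32*x_2 + 23/2, LT = x_1**2.

S(h_1,h_2): lcm = x_1**2. S = -2/9*x_1 + 8/9*x_2 + 4/9.
  leading term x_1: no divisor's leading term divides it; move -2/9*x_1 to the remainder.
  leading term x_2: no divisor's leading term divides it; move 8/9*x_2 to the remainder.
  leading term 1: no divisor's leading term divides it; move 4/9 to the remainder.
  remainder -2/9*x_1 + 8/9*x_2 + 4/9 ≠ 0; add k_3 = -2/9*x_1 + 8/9*x_2 + 4/9 to the basis.

S(h_1,k_3): lcm = x_1**2. S = 4*x_1*x_2 + 6*x_1 + 8*x_2 + 3.
  leading term x_1*x_2: subtract (-18*x_2)·k_3 from 4*x_1*x_2 + 6*x_1 + 8*x_2 + 3 → 6*x_1 + 16*x_2**2 + 16*x_2 + 3
  leading term x_1: subtract (-27)·k_3 from 6*x_1 + 16*x_2**2 + 16*x_2 + 3 → 16*x_2**2 + 40*x_2 + 15
  leading term x_2**2: no divisor's leading term divides it; move 16*x_2**2 to the remainder.
  leading term x_2: no divisor's leading term divides it; move 40*x_2 to the remainder.
  leading term 1: no divisor's leading term divides it; move 15 to the remainder.
  remainder 16*x_2**2 + 40*x_2 + 15 ≠ 0; add k_4 = 16*x_2**2 + 40*x_2 + 15 to the basis.

The other S-polynomials (S(h_2,k_3), S(h_1,k_4), S(h_2,k_4), S(k_3,k_4)) all reduce to 0 modulo the current basis, so we have a Gröbner basis.
Inter-reduce: drop elements whose leading term is divisible by another's, tail-reduce, and make monic.
Reduced Gröbner basis: {x_1 - 4*x_2 - 2, x_2**2 + 5/2*x_2 + 15/16}.

Since the reduced bases disagree, the two ideals are not the same.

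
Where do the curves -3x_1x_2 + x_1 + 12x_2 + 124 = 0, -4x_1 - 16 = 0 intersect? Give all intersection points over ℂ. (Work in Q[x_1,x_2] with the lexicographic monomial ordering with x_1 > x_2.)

{(-4, -5)}

Compute a lex Gröbner basis by Buchberger's algorithm.
f_1 = -3x_1x_2 + x_1 + 12x_2 + 124, LT = x_1x_2.
f_2 = -4x_1 - 16, LT = x_1.

S(f_1,f_2): lcm = x_1x_2. S = -\tfrac{1}{3}x_1 - 8x_2 - \tfrac{124}{3}.
  leading term x_1: subtract (\tfrac{1}{12})·f_2 from -\tfrac{1}{3}x_1 - 8x_2 - \tfrac{124}{3} → -8x_2 - 40
  leading term x_2: no divisor's leading term divides it; move -8x_2 to the remainder.
  leading term 1: no divisor's leading term divides it; move -40 to the remainder.
  remainder -8x_2 - 40 ≠ 0; add h_3 = -8x_2 - 40 to the basis.

The other S-polynomials (S(f_1,h_3), S(f_2,h_3)) all reduce to 0 modulo the current basis, so we have a Gröbner basis.
Inter-reduce: drop elements whose leading term is divisible by another's, tail-reduce, and make monic.
Reduced Gröbner basis: {x_1 + 4, x_2 + 5}.

Elimination: the polynomial x_2 + 5 lies in the elimination ideal for x_2, so x_2 ∈ {-5}. For each such x_2, the remaining basis elements (now univariate) give the rest of the solution.
  x_2 = -5: the earlier basis element becomes x_1 + 4 = 0, giving x_1 = -4 — point (-4, -5).
Check: every point annihilates each of the original generators.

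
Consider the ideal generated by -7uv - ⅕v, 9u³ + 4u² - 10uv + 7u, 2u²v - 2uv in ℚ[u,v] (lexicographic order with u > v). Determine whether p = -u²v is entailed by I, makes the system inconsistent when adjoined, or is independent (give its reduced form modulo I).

First compute the reduced Gröbner basis of I by Buchberger's algorithm.
f_1 = -7uv - ⅕v, LT = uv.
f_2 = 9u³ + 4u² - 10uv + 7u, LT = u³.
f_3 = 2u²v - 2uv, LT = u²v.

S(f_1,f_2): lcm = u³v. S = -131/315u²v + 10/9uv² - 7/9uv.
  reduce S modulo (f_1, f_2, f_3):
  remainder -2/63v² + 8444/385875v ≠ 0; add h_4 = -2/63v² + 8444/385875v to the basis.

S(f_1,f_3): lcm = u²v. S = 36/35uv.
  reduce S modulo (f_1, f_2, f_3, h_4):
  remainder -36/1225v ≠ 0; add h_5 = -36/1225v to the basis.

The other S-polynomials (S(f_2,f_3), S(f_1,h_4), S(f_2,h_4), S(f_3,h_4), S(f_1,h_5), S(f_2,h_5), S(f_3,h_5), S(h_4,h_5)) all reduce to 0 modulo the current basis, so we have a Gröbner basis.
Inter-reduce: drop elements whose leading term is divisible by another's, tail-reduce, and make monic.
Reduced Gröbner basis: {u³ + 4/9u² + 7/9u, v}.
Label its elements g_1 = u³ + 4/9u² + 7/9u, g_2 = v.

Reduce p = -u²v modulo G:
  leading term u²v: subtract (-u²)·g_2 from -u²v → 0
  normal form = 0.
Since the normal form is 0, p ∈ I.

The remainder on division by a Gröbner basis is unique — it is the normal form.

-u²v lies in I (it reduces to 0).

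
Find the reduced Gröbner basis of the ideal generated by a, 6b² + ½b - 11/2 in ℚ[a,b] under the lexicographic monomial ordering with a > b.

G = {a, b² + 1/12b - 11/12}

f_1 = a, LT = a.
f_2 = 6b² + ½b - 11/2, LT = b².

The S-polynomials (S(f_1,f_2)) all reduce to 0 modulo the current basis, so we have a Gröbner basis.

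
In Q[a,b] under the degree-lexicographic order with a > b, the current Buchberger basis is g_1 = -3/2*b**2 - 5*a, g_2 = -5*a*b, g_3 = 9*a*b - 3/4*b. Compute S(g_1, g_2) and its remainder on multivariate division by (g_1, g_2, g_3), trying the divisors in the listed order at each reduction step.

S(g_1, g_2) = 10/3*a**2; remainder on division = 10/3*a**2.

lcm(LM(g_1), LM(g_2)) = a*b**2.
S = (lcm/LT(g_1))·g_1 − (lcm/LT(g_2))·g_2 = 10/3*a**2.
Reduce S modulo (g_1, g_2, g_3) in that order:
  leading term a**2: no divisor's leading term divides it; move 10/3*a**2 to the remainder.
The remainder 10/3*a**2 is nonzero, so it would be added as the next basis element.
An S-polynomial is built so that the two leading terms cancel; whether anything survives reduction is exactly the Gröbner-basis criterion.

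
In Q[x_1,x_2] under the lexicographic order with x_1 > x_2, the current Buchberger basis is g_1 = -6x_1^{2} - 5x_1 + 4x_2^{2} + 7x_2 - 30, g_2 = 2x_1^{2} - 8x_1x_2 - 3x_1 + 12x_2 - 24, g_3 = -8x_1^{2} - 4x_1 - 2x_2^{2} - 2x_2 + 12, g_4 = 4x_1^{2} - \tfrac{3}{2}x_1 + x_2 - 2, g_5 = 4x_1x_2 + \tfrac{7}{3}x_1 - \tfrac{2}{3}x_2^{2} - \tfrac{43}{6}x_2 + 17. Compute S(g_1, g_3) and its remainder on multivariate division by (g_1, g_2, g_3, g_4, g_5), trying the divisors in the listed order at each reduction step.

S(g_1, g_3) = \tfrac{1}{3}x_1 - \tfrac{11}{12}x_2^{2} - \tfrac{17}{12}x_2 + \tfrac{13}{2}; remainder on division = \tfrac{1}{3}x_1 - \tfrac{11}{12}x_2^{2} - \tfrac{17}{12}x_2 + \tfrac{13}{2}.

lcm(LM(g_1), LM(g_3)) = x_1^{2}.
S = (lcm/LT(g_1))·g_1 − (lcm/LT(g_3))·g_3 = \tfrac{1}{3}x_1 - \tfrac{11}{12}x_2^{2} - \tfrac{17}{12}x_2 + \tfrac{13}{2}.
Reduce S modulo (g_1, g_2, g_3, g_4, g_5) in that order:
  leading term x_1: no divisor's leading term divides it; move \tfrac{1}{3}x_1 to the remainder.
  leading term x_2^{2}: no divisor's leading term divides it; move -\tfrac{11}{12}x_2^{2} to the remainder.
  leading term x_2: no divisor's leading term divides it; move -\tfrac{17}{12}x_2 to the remainder.
  leading term 1: no divisor's leading term divides it; move \tfrac{13}{2} to the remainder.
The remainder \tfrac{1}{3}x_1 - \tfrac{11}{12}x_2^{2} - \tfrac{17}{12}x_2 + \tfrac{13}{2} is nonzero, so it would be added as the next basis element.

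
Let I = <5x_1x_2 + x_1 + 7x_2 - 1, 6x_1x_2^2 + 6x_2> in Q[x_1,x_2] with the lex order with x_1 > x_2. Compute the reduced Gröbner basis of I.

G = {x_1 - 35x_2^2 + 37x_2 - 1, x_2^3 - 6/7x_2^2 - 1/7x_2}

f_1 = 5x_1x_2 + x_1 + 7x_2 - 1, LT = x_1x_2.
f_2 = 6x_1x_2^2 + 6x_2, LT = x_1x_2^2.

S(f_1,f_2): lcm = x_1x_2^2. S = 1/5x_1x_2 + 7/5x_2^2 - 6/5x_2.
  leading term x_1x_2: subtract (1/25)·f_1 from 1/5x_1x_2 + 7/5x_2^2 - 6/5x_2 → -1/25x_1 + 7/5x_2^2 - 37/25x_2 + 1/25
  leading term x_1: no divisor's leading term divides it; move -1/25x_1 to the remainder.
  leading term x_2^2: no divisor's leading term divides it; move 7/5x_2^2 to the remainder.
  leading term x_2: no divisor's leading term divides it; move -37/25x_2 to the remainder.
  leading term 1: no divisor's leading term divides it; move 1/25 to the remainder.
  remainder -1/25x_1 + 7/5x_2^2 - 37/25x_2 + 1/25 ≠ 0; add g_3 = -1/25x_1 + 7/5x_2^2 - 37/25x_2 + 1/25 to the basis.

S(f_1,g_3): lcm = x_1x_2. S = 1/5x_1 + 35x_2^3 - 37x_2^2 + 12/5x_2 - 1/5.
  leading term x_1: subtract (-5)·g_3 from 1/5x_1 + 35x_2^3 - 37x_2^2 + 12/5x_2 - 1/5 → 35x_2^3 - 30x_2^2 - 5x_2
  leading term x_2^3: no divisor's leading term divides it; move 35x_2^3 to the remainder.
  leading term x_2^2: no divisor's leading term divides it; move -30x_2^2 to the remainder.
  leading term x_2: no divisor's leading term divides it; move -5x_2 to the remainder.
  remainder 35x_2^3 - 30x_2^2 - 5x_2 ≠ 0; add g_4 = 35x_2^3 - 30x_2^2 - 5x_2 to the basis.

The other S-polynomials (S(f_2,g_3), S(f_1,g_4), S(f_2,g_4), S(g_3,g_4)) all reduce to 0 modulo the current basis, so we have a Gröbner basis.
Inter-reduce: drop elements whose leading term is divisible by another's, tail-reduce, and make monic.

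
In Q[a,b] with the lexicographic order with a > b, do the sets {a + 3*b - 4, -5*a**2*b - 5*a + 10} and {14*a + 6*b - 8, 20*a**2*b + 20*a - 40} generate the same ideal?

No, the ideals differ.

For a fixed monomial order, each ideal has a unique reduced Gröbner basis; comparing bases decides equality.
Buchberger on the first generating set:
f_1 = a + 3*b - 4, LT = a.
f_2 = -5*a**2*b - 5*a + 10, LT = a**2*b.

S(f_1,f_2): lcm = a**2*b. S = 3*a*b**2 - 4*a*b - a + 2.
  leading term a*b**2: subtract (3*b**2)·f_1 from 3*a*b**2 - 4*a*b - a + 2 → -4*a*b - a - 9*b**3 + 12*b**2 + 2
  leading term a*b: subtract (-4*b)·f_1 from -4*a*b - a - 9*b**3 + 12*b**2 + 2 → -a - 9*b**3 + 24*b**2 - 16*b + 2
  leading term a: subtract (-1)·f_1 from -a - 9*b**3 + 24*b**2 - 16*b + 2 → -9*b**3 + 24*b**2 - 13*b - 2
  leading term b**3: no divisor's leading term divides it; move -9*b**3 to the remainder.
  leading term b**2: no divisor's leading term divides it; move 24*b**2 to the remainder.
  leading term b: no divisor's leading term divides it; move -13*b to the remainder.
  leading term 1: no divisor's leading term divides it; move -2 to the remainder.
  remainder -9*b**3 + 24*b**2 - 13*b - 2 ≠ 0; add g_3 = -9*b**3 + 24*b**2 - 13*b - 2 to the basis.

S(f_1,g_3): leading monomials are coprime, so the S-polynomial reduces to 0 (Buchberger's first criterion).
S(f_2,g_3): lcm = a**2*b**3. S = 8/3*a**2*b**2 - 13/9*a**2*b - 2/9*a**2 + a*b**2 - 2*b**2.
  leading term a**2*b**2: subtract (8/3*a*b**2)·f_1 from 8/3*a**2*b**2 - 13/9*a**2*b - 2/9*a**2 + a*b**2 - 2*b**2 → -13/9*a**2*b - 2/9*a**2 - 8*a*b**3 + 35/3*a*b**2 - 2*b**2
  leading term a**2*b: subtract (-13/9*a*b)·f_1 from -13/9*a**2*b - 2/9*a**2 - 8*a*b**3 + 35/3*a*b**2 - 2*b**2 → -2/9*a**2 - 8*a*b**3 + 16*a*b**2 - 52/9*a*b - 2*b**2
  leading term a**2: subtract (-2/9*a)·f_1 from -2/9*a**2 - 8*a*b**3 + 16*a*b**2 - 52/9*a*b - 2*b**2 → -8*a*b**3 + 16*a*b**2 - 46/9*a*b - 8/9*a - 2*b**2
  leading term a*b**3: subtract (-8*b**3)·f_1 from -8*a*b**3 + 16*a*b**2 - 46/9*a*b - 8/9*a - 2*b**2 → 16*a*b**2 - 46/9*a*b - 8/9*a + 24*b**4 - 32*b**3 - 2*b**2
  leading term a*b**2: subtract (16*b**2)·f_1 from 16*a*b**2 - 46/9*a*b - 8/9*a + 24*b**4 - 32*b**3 - 2*b**2 → -46/9*a*b - 8/9*a + 24*b**4 - 80*b**3 + 62*b**2
  leading term a*b: subtract (-46/9*b)·f_1 from -46/9*a*b - 8/9*a + 24*b**4 - 80*b**3 + 62*b**2 → -8/9*a + 24*b**4 - 80*b**3 + 232/3*b**2 - 184/9*b
  leading term a: subtract (-8/9)·f_1 from -8/9*a + 24*b**4 - 80*b**3 + 232/3*b**2 - 184/9*b → 24*b**4 - 80*b**3 + 232/3*b**2 - 160/9*b - 32/9
  leading term b**4: subtract (-8/3*b)·g_3 from 24*b**4 - 80*b**3 + 232/3*b**2 - 160/9*b - 32/9 → -16*b**3 + 128/3*b**2 - 208/9*b - 32/9
  leading term b**3: subtract (16/9)·g_3 from -16*b**3 + 128/3*b**2 - 208/9*b - 32/9 → 0
  remainder 0.

Every S-polynomial of the final basis reduces to 0, so we have a Gröbner basis.
Inter-reduce: drop elements whose leading term is divisible by another's, tail-reduce, and make monic.
Reduced Gröbner basis: {a + 3*b - 4, b**3 - 8/3*b**2 + 13/9*b + 2/9}.

Buchberger on the second generating set:
h_1 = 14*a + 6*b - 8, LT = a.
h_2 = 20*a**2*b + 20*a - 40, LT = a**2*b.

S(h_1,h_2): lcm = a**2*b. S = 3/7*a*b**2 - 4/7*a*b - a + 2.
  leading term a*b**2: subtract (3/98*b**2)·h_1 from 3/7*a*b**2 - 4/7*a*b - a + 2 → -4/7*a*b - a - 9/49*b**3 + 12/49*b**2 + 2
  leading term a*b: subtract (-2/49*b)·h_1 from -4/7*a*b - a - 9/49*b**3 + 12/49*b**2 + 2 → -a - 9/49*b**3 + 24/49*b**2 - 16/49*b + 2
  leading term a: subtract (-1/14)·h_1 from -a - 9/49*b**3 + 24/49*b**2 - 16/49*b + 2 → -9/49*b**3 + 24/49*b**2 + 5/49*b + 10/7
  leading term b**3: no divisor's leading term divides it; move -9/49*b**3 to the remainder.
  leading term b**2: no divisor's leading term divides it; move 24/49*b**2 to the remainder.
  leading term b: no divisor's leading term divides it; move 5/49*b to the remainder.
  leading term 1: no divisor's leading term divides it; move 10/7 to the remainder.
  remainder -9/49*b**3 + 24/49*b**2 + 5/49*b + 10/7 ≠ 0; add k_3 = -9/49*b**3 + 24/49*b**2 + 5/49*b + 10/7 to the basis.

S(h_1,k_3): leading monomials are coprime, so the S-polynomial reduces to 0 (Buchberger's first criterion).
S(h_2,k_3): lcm = a**2*b**3. S = 8/3*a**2*b**2 + 5/9*a**2*b + 70/9*a**2 + a*b**2 - 2*b**2.
  leading term a**2*b**2: subtract (4/21*a*b**2)·h_1 from 8/3*a**2*b**2 + 5/9*a**2*b + 70/9*a**2 + a*b**2 - 2*b**2 → 5/9*a**2*b + 70/9*a**2 - 8/7*a*b**3 + 53/21*a*b**2 - 2*b**2
  leading term a**2*b: subtract (5/126*a*b)·h_1 from 5/9*a**2*b + 70/9*a**2 - 8/7*a*b**3 + 53/21*a*b**2 - 2*b**2 → 70/9*a**2 - 8/7*a*b**3 + 16/7*a*b**2 + 20/63*a*b - 2*b**2
  leading term a**2: subtract (5/9*a)·h_1 from 70/9*a**2 - 8/7*a*b**3 + 16/7*a*b**2 + 20/63*a*b - 2*b**2 → -8/7*a*b**3 + 16/7*a*b**2 - 190/63*a*b + 40/9*a - 2*b**2
  leading term a*b**3: subtract (-4/49*b**3)·h_1 from -8/7*a*b**3 + 16/7*a*b**2 - 190/63*a*b + 40/9*a - 2*b**2 → 16/7*a*b**2 - 190/63*a*b + 40/9*a + 24/49*b**4 - 32/49*b**3 - 2*b**2
  leading term a*b**2: subtract (8/49*b**2)·h_1 from 16/7*a*b**2 - 190/63*a*b + 40/9*a + 24/49*b**4 - 32/49*b**3 - 2*b**2 → -190/63*a*b + 40/9*a + 24/49*b**4 - 80/49*b**3 - 34/49*b**2
  leading term a*b: subtract (-95/441*b)·h_1 from -190/63*a*b + 40/9*a + 24/49*b**4 - 80/49*b**3 - 34/49*b**2 → 40/9*a + 24/49*b**4 - 80/49*b**3 + 88/147*b**2 - 760/441*b
  leading term a: subtract (20/63)·h_1 from 40/9*a + 24/49*b**4 - 80/49*b**3 + 88/147*b**2 - 760/441*b → 24/49*b**4 - 80/49*b**3 + 88/147*b**2 - 1600/441*b + 160/63
  leading term b**4: subtract (-8/3*b)·k_3 from 24/49*b**4 - 80/49*b**3 + 88/147*b**2 - 1600/441*b + 160/63 → -16/49*b**3 + 128/147*b**2 + 80/441*b + 160/63
  leading term b**3: subtract (16/9)·k_3 from -16/49*b**3 + 128/147*b**2 + 80/441*b + 160/63 → 0
  remainder 0.

Every S-polynomial of the final basis reduces to 0, so we have a Gröbner basis.
Inter-reduce: drop elements whose leading term is divisible by another's, tail-reduce, and make monic.
Reduced Gröbner basis: {a + 3/7*b - 4/7, b**3 - 8/3*b**2 - 5/9*b - 70/9}.

These differ, so the ideals are not equal.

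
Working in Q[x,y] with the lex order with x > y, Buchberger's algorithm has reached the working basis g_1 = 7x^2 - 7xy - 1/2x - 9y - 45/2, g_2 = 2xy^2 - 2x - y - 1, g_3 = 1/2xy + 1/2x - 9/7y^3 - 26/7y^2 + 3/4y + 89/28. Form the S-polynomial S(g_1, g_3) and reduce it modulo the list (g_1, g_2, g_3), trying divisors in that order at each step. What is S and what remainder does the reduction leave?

lcm(LM(g_1), LM(g_3)) = x^2y.
S = (lcm/LT(g_1))·g_1 − (lcm/LT(g_3))·g_3 = -x^2 + 18/7xy^3 + 45/7xy^2 - 11/7xy - 89/14x - 9/7y^2 - 45/14y.
Reduce S modulo (g_1, g_2, g_3) in that order:
  leading term x^2: subtract (-1/7)·g_1 from -x^2 + 18/7xy^3 + 45/7xy^2 - 11/7xy - 89/14x - 9/7y^2 - 45/14y → 18/7xy^3 + 45/7xy^2 - 18/7xy - 45/7x - 9/7y^2 - 9/2y - 45/14
  leading term xy^3: subtract (9/7y)·g_2 from 18/7xy^3 + 45/7xy^2 - 18/7xy - 45/7x - 9/7y^2 - 9/2y - 45/14 → 45/7xy^2 - 45/7x - 45/14y - 45/14
  leading term xy^2: subtract (45/14)·g_2 from 45/7xy^2 - 45/7x - 45/14y - 45/14 → 0
The remainder is 0, so this S-polynomial contributes no new basis element.

S(g_1, g_3) = -x^2 + 18/7xy^3 + 45/7xy^2 - 11/7xy - 89/14x - 9/7y^2 - 45/14y; remainder on division = 0.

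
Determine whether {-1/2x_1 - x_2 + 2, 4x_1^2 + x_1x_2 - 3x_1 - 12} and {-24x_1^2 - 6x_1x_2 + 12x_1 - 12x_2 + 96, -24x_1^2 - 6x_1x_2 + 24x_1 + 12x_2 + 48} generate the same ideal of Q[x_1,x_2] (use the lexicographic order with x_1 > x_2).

Yes, the ideals are equal.

Since reduced Gröbner bases are canonical representatives of ideals under a given ordering, it suffices to compute and compare them.
Buchberger on the first generating set:
f_1 = -1/2x_1 - x_2 + 2, LT = x_1.
f_2 = 4x_1^2 + x_1x_2 - 3x_1 - 12, LT = x_1^2.

S(f_1,f_2): lcm = x_1^2. S = 7/4x_1x_2 - 13/4x_1 + 3.
  leading term x_1x_2: subtract (-7/2x_2)·f_1 from 7/4x_1x_2 - 13/4x_1 + 3 → -13/4x_1 - 7/2x_2^2 + 7x_2 + 3
  leading term x_1: subtract (13/2)·f_1 from -13/4x_1 - 7/2x_2^2 + 7x_2 + 3 → -7/2x_2^2 + 27/2x_2 - 10
  leading term x_2^2: no divisor's leading term divides it; move -7/2x_2^2 to the remainder.
  leading term x_2: no divisor's leading term divides it; move 27/2x_2 to the remainder.
  leading term 1: no divisor's leading term divides it; move -10 to the remainder.
  remainder -7/2x_2^2 + 27/2x_2 - 10 ≠ 0; add g_3 = -7/2x_2^2 + 27/2x_2 - 10 to the basis.

S(f_1,g_3): leading monomials are coprime, so the S-polynomial reduces to 0 (Buchberger's first criterion).
S(f_2,g_3): leading monomials are coprime, so the S-polynomial reduces to 0 (Buchberger's first criterion).
Every S-polynomial of the final basis reduces to 0, so we have a Gröbner basis.
Inter-reduce: drop elements whose leading term is divisible by another's, tail-reduce, and make monic.
Reduced Gröbner basis: {x_1 + 2x_2 - 4, x_2^2 - 27/7x_2 + 20/7}.

Buchberger on the second generating set:
h_1 = -24x_1^2 - 6x_1x_2 + 12x_1 - 12x_2 + 96, LT = x_1^2.
h_2 = -24x_1^2 - 6x_1x_2 + 24x_1 + 12x_2 + 48, LT = x_1^2.

S(h_1,h_2): lcm = x_1^2. S = 1/2x_1 + x_2 - 2.
  leading term x_1: no divisor's leading term divides it; move 1/2x_1 to the remainder.
  leading term x_2: no divisor's leading term divides it; move x_2 to the remainder.
  leading term 1: no divisor's leading term divides it; move -2 to the remainder.
  remainder 1/2x_1 + x_2 - 2 ≠ 0; add k_3 = 1/2x_1 + x_2 - 2 to the basis.

S(h_1,k_3): lcm = x_1^2. S = -7/4x_1x_2 + 7/2x_1 + 1/2x_2 - 4.
  leading term x_1x_2: subtract (-7/2x_2)·k_3 from -7/4x_1x_2 + 7/2x_1 + 1/2x_2 - 4 → 7/2x_1 + 7/2x_2^2 - 13/2x_2 - 4
  leading term x_1: subtract (7)·k_3 from 7/2x_1 + 7/2x_2^2 - 13/2x_2 - 4 → 7/2x_2^2 - 27/2x_2 + 10
  leading term x_2^2: no divisor's leading term divides it; move 7/2x_2^2 to the remainder.
  leading term x_2: no divisor's leading term divides it; move -27/2x_2 to the remainder.
  leading term 1: no divisor's leading term divides it; move 10 to the remainder.
  remainder 7/2x_2^2 - 27/2x_2 + 10 ≠ 0; add k_4 = 7/2x_2^2 - 27/2x_2 + 10 to the basis.

S(h_2,k_3): lcm = x_1^2. S = -7/4x_1x_2 + 3x_1 - 1/2x_2 - 2.
  leading term x_1x_2: subtract (-7/2x_2)·k_3 from -7/4x_1x_2 + 3x_1 - 1/2x_2 - 2 → 3x_1 + 7/2x_2^2 - 15/2x_2 - 2
  leading term x_1: subtract (6)·k_3 from 3x_1 + 7/2x_2^2 - 15/2x_2 - 2 → 7/2x_2^2 - 27/2x_2 + 10
  leading term x_2^2: subtract (1)·k_4 from 7/2x_2^2 - 27/2x_2 + 10 → 0
  remainder 0.

S(h_1,k_4): leading monomials are coprime, so the S-polynomial reduces to 0 (Buchberger's first criterion).
S(h_2,k_4): leading monomials are coprime, so the S-polynomial reduces to 0 (Buchberger's first criterion).
S(k_3,k_4): leading monomials are coprime, so the S-polynomial reduces to 0 (Buchberger's first criterion).
Every S-polynomial of the final basis reduces to 0, so we have a Gröbner basis.
Inter-reduce: drop elements whose leading term is divisible by another's, tail-reduce, and make monic.
Reduced Gröbner basis: {x_1 + 2x_2 - 4, x_2^2 - 27/7x_2 + 20/7}.

These coincide, so the ideals are equal.
The choice of monomial ordering does not affect the verdict — as long as both bases are computed under the same ordering, their equality decides ideal equality.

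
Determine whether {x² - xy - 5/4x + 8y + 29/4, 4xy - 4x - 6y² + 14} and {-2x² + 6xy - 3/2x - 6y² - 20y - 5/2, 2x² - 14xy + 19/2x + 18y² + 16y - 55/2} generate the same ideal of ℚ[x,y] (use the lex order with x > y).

Two ideals are equal iff their reduced Gröbner bases coincide (the reduced basis is unique for a fixed ordering).
Buchberger on the first generating set:
f_1 = x² - xy - 5/4x + 8y + 29/4, LT = x².
f_2 = 4xy - 4x - 6y² + 14, LT = xy.

S(f_1,f_2): lcm = x²y. S = x² + ½xy² - 5/4xy - 7/2x + 8y² + 29/4y.
  leading term x²: subtract (1)·f_1 from x² + ½xy² - 5/4xy - 7/2x + 8y² + 29/4y → ½xy² - ¼xy - 9/4x + 8y² - ¾y - 29/4
  leading term xy²: subtract (⅛y)·f_2 from ½xy² - ¼xy - 9/4x + 8y² - ¾y - 29/4 → ¼xy - 9/4x + ¾y³ + 8y² - 5/2y - 29/4
  leading term xy: subtract (1/16)·f_2 from ¼xy - 9/4x + ¾y³ + 8y² - 5/2y - 29/4 → -2x + ¾y³ + 67/8y² - 5/2y - 65/8
  leading term x: no divisor's leading term divides it; move -2x to the remainder.
  leading term y³: no divisor's leading term divides it; move ¾y³ to the remainder.
  leading term y²: no divisor's leading term divides it; move 67/8y² to the remainder.
  leading term y: no divisor's leading term divides it; move -5/2y to the remainder.
  leading term 1: no divisor's leading term divides it; move -65/8 to the remainder.
  remainder -2x + ¾y³ + 67/8y² - 5/2y - 65/8 ≠ 0; add g_3 = -2x + ¾y³ + 67/8y² - 5/2y - 65/8 to the basis.

S(f_1,g_3): lcm = x². S = ⅜xy³ + 67/16xy² - 9/4xy - 85/16x + 8y + 29/4.
  leading term xy³: subtract (3/32y²)·f_2 from ⅜xy³ + 67/16xy² - 9/4xy - 85/16x + 8y + 29/4 → 73/16xy² - 9/4xy - 85/16x + 9/16y⁴ - 21/16y² + 8y + 29/4
  leading term xy²: subtract (73/64y)·f_2 from 73/16xy² - 9/4xy - 85/16x + 9/16y⁴ - 21/16y² + 8y + 29/4 → 37/16xy - 85/16x + 9/16y⁴ + 219/32y³ - 21/16y² - 255/32y + 29/4
  leading term xy: subtract (37/64)·f_2 from 37/16xy - 85/16x + 9/16y⁴ + 219/32y³ - 21/16y² - 255/32y + 29/4 → -3x + 9/16y⁴ + 219/32y³ + 69/32y² - 255/32y - 27/32
  leading term x: subtract (3/2)·g_3 from -3x + 9/16y⁴ + 219/32y³ + 69/32y² - 255/32y - 27/32 → 9/16y⁴ + 183/32y³ - 333/32y² - 135/32y + 363/32
  leading term y⁴: no divisor's leading term divides it; move 9/16y⁴ to the remainder.
  leading term y³: no divisor's leading term divides it; move 183/32y³ to the remainder.
  leading term y²: no divisor's leading term divides it; move -333/32y² to the remainder.
  leading term y: no divisor's leading term divides it; move -135/32y to the remainder.
  leading term 1: no divisor's leading term divides it; move 363/32 to the remainder.
  remainder 9/16y⁴ + 183/32y³ - 333/32y² - 135/32y + 363/32 ≠ 0; add g_4 = 9/16y⁴ + 183/32y³ - 333/32y² - 135/32y + 363/32 to the basis.

The other S-polynomials (S(f_2,g_3), S(f_1,g_4), S(f_2,g_4), S(g_3,g_4)) all reduce to 0 modulo the current basis, so we have a Gröbner basis.
Inter-reduce: drop elements whose leading term is divisible by another's, tail-reduce, and make monic.
Reduced Gröbner basis: {x - ⅜y³ - 67/16y² + 5/4y + 65/16, y⁴ + 61/6y³ - 37/2y² - 15/2y + 121/6}.

Buchberger on the second generating set:
h_1 = -2x² + 6xy - 3/2x - 6y² - 20y - 5/2, LT = x².
h_2 = 2x² - 14xy + 19/2x + 18y² + 16y - 55/2, LT = x².

S(h_1,h_2): lcm = x². S = 4xy - 4x - 6y² + 2y + 15.
  leading term xy: no divisor's leading term divides it; move 4xy to the remainder.
  leading term x: no divisor's leading term divides it; move -4x to the remainder.
  leading term y²: no divisor's leading term divides it; move -6y² to the remainder.
  leading term y: no divisor's leading term divides it; move 2y to the remainder.
  leading term 1: no divisor's leading term divides it; move 15 to the remainder.
  remainder 4xy - 4x - 6y² + 2y + 15 ≠ 0; add k_3 = 4xy - 4x - 6y² + 2y + 15 to the basis.

S(h_1,k_3): lcm = x²y. S = x² - 3/2xy² + ¼xy - 15/4x + 3y³ + 10y² + 5/4y.
  leading term x²: subtract (-½)·h_1 from x² - 3/2xy² + ¼xy - 15/4x + 3y³ + 10y² + 5/4y → -3/2xy² + 13/4xy - 9/2x + 3y³ + 7y² - 35/4y - 5/4
  leading term xy²: subtract (-⅜y)·k_3 from -3/2xy² + 13/4xy - 9/2x + 3y³ + 7y² - 35/4y - 5/4 → 7/4xy - 9/2x + ¾y³ + 31/4y² - 25/8y - 5/4
  leading term xy: subtract (7/16)·k_3 from 7/4xy - 9/2x + ¾y³ + 31/4y² - 25/8y - 5/4 → -11/4x + ¾y³ + 83/8y² - 4y - 125/16
  leading term x: no divisor's leading term divides it; move -11/4x to the remainder.
  leading term y³: no divisor's leading term divides it; move ¾y³ to the remainder.
  leading term y²: no divisor's leading term divides it; move 83/8y² to the remainder.
  leading term y: no divisor's leading term divides it; move -4y to the remainder.
  leading term 1: no divisor's leading term divides it; move -125/16 to the remainder.
  remainder -11/4x + ¾y³ + 83/8y² - 4y - 125/16 ≠ 0; add k_4 = -11/4x + ¾y³ + 83/8y² - 4y - 125/16 to the basis.

S(h_1,k_4): lcm = x². S = 3/11xy³ + 83/22xy² - 49/11xy - 23/11x + 3y² + 10y + 5/4.
  leading term xy³: subtract (3/44y²)·k_3 from 3/11xy³ + 83/22xy² - 49/11xy - 23/11x + 3y² + 10y + 5/4 → 89/22xy² - 49/11xy - 23/11x + 9/22y⁴ - 3/22y³ + 87/44y² + 10y + 5/4
  leading term xy²: subtract (89/88y)·k_3 from 89/22xy² - 49/11xy - 23/11x + 9/22y⁴ - 3/22y³ + 87/44y² + 10y + 5/4 → -9/22xy - 23/11x + 9/22y⁴ + 261/44y³ - 1/22y² - 455/88y + 5/4
  leading term xy: subtract (-9/88)·k_3 from -9/22xy - 23/11x + 9/22y⁴ + 261/44y³ - 1/22y² - 455/88y + 5/4 → -5/2x + 9/22y⁴ + 261/44y³ - 29/44y² - 437/88y + 245/88
  leading term x: subtract (10/11)·k_4 from -5/2x + 9/22y⁴ + 261/44y³ - 29/44y² - 437/88y + 245/88 → 9/22y⁴ + 21/4y³ - 111/11y² - 117/88y + 435/44
  leading term y⁴: no divisor's leading term divides it; move 9/22y⁴ to the remainder.
  leading term y³: no divisor's leading term divides it; move 21/4y³ to the remainder.
  leading term y²: no divisor's leading term divides it; move -111/11y² to the remainder.
  leading term y: no divisor's leading term divides it; move -117/88y to the remainder.
  leading term 1: no divisor's leading term divides it; move 435/44 to the remainder.
  remainder 9/22y⁴ + 21/4y³ - 111/11y² - 117/88y + 435/44 ≠ 0; add k_5 = 9/22y⁴ + 21/4y³ - 111/11y² - 117/88y + 435/44 to the basis.

The other S-polynomials (S(h_2,k_3), S(h_2,k_4), S(k_3,k_4), S(h_1,k_5), S(h_2,k_5), S(k_3,k_5), S(k_4,k_5)) all reduce to 0 modulo the current basis, so we have a Gröbner basis.
Inter-reduce: drop elements whose leading term is divisible by another's, tail-reduce, and make monic.
Reduced Gröbner basis: {x - 3/11y³ - 83/22y² + 16/11y + 125/44, y⁴ + 77/6y³ - 74/3y² - 13/4y + 145/6}.

These differ, so the ideals are not equal.

No, the ideals differ.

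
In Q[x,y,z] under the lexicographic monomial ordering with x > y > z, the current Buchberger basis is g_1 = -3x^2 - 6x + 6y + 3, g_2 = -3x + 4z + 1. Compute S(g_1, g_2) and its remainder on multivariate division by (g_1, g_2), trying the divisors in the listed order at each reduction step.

S(g_1, g_2) = 4/3xz + 7/3x - 2y - 1; remainder on division = -2y + 16/9z^2 + 32/9z - 2/9.

lcm(LM(g_1), LM(g_2)) = x^2.
S = (lcm/LT(g_1))·g_1 − (lcm/LT(g_2))·g_2 = 4/3xz + 7/3x - 2y - 1.
Reduce S modulo (g_1, g_2) in that order:
  leading term xz: subtract (-4/9z)·g_2 from 4/3xz + 7/3x - 2y - 1 → 7/3x - 2y + 16/9z^2 + 4/9z - 1
  leading term x: subtract (-7/9)·g_2 from 7/3x - 2y + 16/9z^2 + 4/9z - 1 → -2y + 16/9z^2 + 32/9z - 2/9
  leading term y: no divisor's leading term divides it; move -2y to the remainder.
  leading term z^2: no divisor's leading term divides it; move 16/9z^2 to the remainder.
  leading term z: no divisor's leading term divides it; move 32/9z to the remainder.
  leading term 1: no divisor's leading term divides it; move -2/9 to the remainder.
The remainder -2y + 16/9z^2 + 32/9z - 2/9 is nonzero, so it would be added as the next basis element.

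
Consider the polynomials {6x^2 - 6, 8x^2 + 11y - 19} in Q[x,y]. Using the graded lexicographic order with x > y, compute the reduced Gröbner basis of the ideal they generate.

f_1 = 6x^2 - 6, LT = x^2.
f_2 = 8x^2 + 11y - 19, LT = x^2.

S(f_1,f_2): lcm = x^2. S = -11/8y + 11/8.
  reduce S modulo (f_1, f_2):
  remainder -11/8y + 11/8 ≠ 0; add g_3 = -11/8y + 11/8 to the basis.

The other S-polynomials (S(f_1,g_3), S(f_2,g_3)) all reduce to 0 modulo the current basis, so we have a Gröbner basis.
Inter-reduce: drop elements whose leading term is divisible by another's, tail-reduce, and make monic.

G = {x^2 - 1, y - 1}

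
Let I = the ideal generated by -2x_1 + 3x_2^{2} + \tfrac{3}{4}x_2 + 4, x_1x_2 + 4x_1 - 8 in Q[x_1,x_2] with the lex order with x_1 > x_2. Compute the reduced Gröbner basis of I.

f_1 = -2x_1 + 3x_2^{2} + \tfrac{3}{4}x_2 + 4, LT = x_1.
f_2 = x_1x_2 + 4x_1 - 8, LT = x_1x_2.

S(f_1,f_2): lcm = x_1x_2. S = -4x_1 - \tfrac{3}{2}x_2^{3} - \tfrac{3}{8}x_2^{2} - 2x_2 + 8.
  reduce S modulo (f_1, f_2):
  remainder -\tfrac{3}{2}x_2^{3} - \tfrac{51}{8}x_2^{2} - \tfrac{7}{2}x_2 ≠ 0; add g_3 = -\tfrac{3}{2}x_2^{3} - \tfrac{51}{8}x_2^{2} - \tfrac{7}{2}x_2 to the basis.

The other S-polynomials (S(f_1,g_3), S(f_2,g_3)) all reduce to 0 modulo the current basis, so we have a Gröbner basis.
Inter-reduce: drop elements whose leading term is divisible by another's, tail-reduce, and make monic.

G = {x_1 - \tfrac{3}{2}x_2^{2} - \tfrac{3}{8}x_2 - 2, x_2^{3} + \tfrac{17}{4}x_2^{2} + \tfrac{7}{3}x_2}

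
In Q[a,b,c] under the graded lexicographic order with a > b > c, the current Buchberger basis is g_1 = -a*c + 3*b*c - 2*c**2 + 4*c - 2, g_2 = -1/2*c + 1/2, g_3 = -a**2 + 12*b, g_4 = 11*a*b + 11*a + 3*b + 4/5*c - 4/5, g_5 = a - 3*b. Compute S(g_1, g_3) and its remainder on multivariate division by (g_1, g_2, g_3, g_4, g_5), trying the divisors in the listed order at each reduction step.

S(g_1, g_3) = -3*a*b*c + 2*a*c**2 - 4*a*c + 12*b*c + 2*a; remainder on division = -9*b**2 + 12*b.

lcm(LM(g_1), LM(g_3)) = a**2*c.
S = (lcm/LT(g_1))·g_1 − (lcm/LT(g_3))·g_3 = -3*a*b*c + 2*a*c**2 - 4*a*c + 12*b*c + 2*a.
Reduce S modulo (g_1, g_2, g_3, g_4, g_5) in that order:
  leading term a*b*c: subtract (3*b)·g_1 from -3*a*b*c + 2*a*c**2 - 4*a*c + 12*b*c + 2*a → 2*a*c**2 - 9*b**2*c + 6*b*c**2 - 4*a*c + 2*a + 6*b
  leading term a*c**2: subtract (-2*c)·g_1 from 2*a*c**2 - 9*b**2*c + 6*b*c**2 - 4*a*c + 2*a + 6*b → -9*b**2*c + 12*b*c**2 - 4*c**3 - 4*a*c + 8*c**2 + 2*a + 6*b - 4*c
  leading term b**2*c: subtract (18*b**2)·g_2 from -9*b**2*c + 12*b*c**2 - 4*c**3 - 4*a*c + 8*c**2 + 2*a + 6*b - 4*c → 12*b*c**2 - 4*c**3 - 4*a*c - 9*b**2 + 8*c**2 + 2*a + 6*b - 4*c
  leading term b*c**2: subtract (-24*b*c)·g_2 from 12*b*c**2 - 4*c**3 - 4*a*c - 9*b**2 + 8*c**2 + 2*a + 6*b - 4*c → -4*c**3 - 4*a*c - 9*b**2 + 12*b*c + 8*c**2 + 2*a + 6*b - 4*c
  leading term c**3: subtract (8*c**2)·g_2 from -4*c**3 - 4*a*c - 9*b**2 + 12*b*c + 8*c**2 + 2*a + 6*b - 4*c → -4*a*c - 9*b**2 + 12*b*c + 4*c**2 + 2*a + 6*b - 4*c
  leading term a*c: subtract (4)·g_1 from -4*a*c - 9*b**2 + 12*b*c + 4*c**2 + 2*a + 6*b - 4*c → -9*b**2 + 12*c**2 + 2*a + 6*b - 20*c + 8
  leading term b**2: no divisor's leading term divides it; move -9*b**2 to the remainder.
  leading term c**2: subtract (-24*c)·g_2 from 12*c**2 + 2*a + 6*b - 20*c + 8 → 2*a + 6*b - 8*c + 8
  leading term a: subtract (2)·g_5 from 2*a + 6*b - 8*c + 8 → 12*b - 8*c + 8
  leading term b: no divisor's leading term divides it; move 12*b to the remainder.
  leading term c: subtract (16)·g_2 from -8*c + 8 → 0
The remainder -9*b**2 + 12*b is nonzero, so it would be added as the next basis element.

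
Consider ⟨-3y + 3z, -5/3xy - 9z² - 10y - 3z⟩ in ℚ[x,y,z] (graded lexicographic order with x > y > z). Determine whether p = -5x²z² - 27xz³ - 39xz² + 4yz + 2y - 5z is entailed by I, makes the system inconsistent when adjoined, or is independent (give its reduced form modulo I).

First compute the reduced Gröbner basis of I by Buchberger's algorithm.
f_1 = -3y + 3z, LT = y.
f_2 = -5/3xy - 9z² - 10y - 3z, LT = xy.

S(f_1,f_2): lcm = xy. S = -xz - 27/5z² - 6y - 9/5z.
  reduce S modulo (f_1, f_2):
  remainder -xz - 27/5z² - 39/5z ≠ 0; add h_3 = -xz - 27/5z² - 39/5z to the basis.

The other S-polynomials (S(f_1,h_3), S(f_2,h_3)) all reduce to 0 modulo the current basis, so we have a Gröbner basis.
Inter-reduce: drop elements whose leading term is divisible by another's, tail-reduce, and make monic.
Reduced Gröbner basis: {xz + 27/5z² + 39/5z, y - z}.
Label its elements g_1 = xz + 27/5z² + 39/5z, g_2 = y - z.

Reduce p = -5x²z² - 27xz³ - 39xz² + 4yz + 2y - 5z modulo G:
  leading term x²z²: subtract (-5xz)·g_1 from -5x²z² - 27xz³ - 39xz² + 4yz + 2y - 5z → 4yz + 2y - 5z
  leading term yz: subtract (4z)·g_2 from 4yz + 2y - 5z → 4z² + 2y - 5z
  leading term z²: no divisor's leading term divides it; move 4z² to the remainder.
  leading term y: subtract (2)·g_2 from 2y - 5z → -3z
  leading term z: no divisor's leading term divides it; move -3z to the remainder.
  normal form = 4z² - 3z.
The normal form is nonzero, so p ∉ I. Since p minus its normal form lies in I, I + (p) = I + (r) where r = 4z² - 3z; decide whether this ideal is the whole ring.
Run Buchberger on G together with r (pairs among the g_i already reduce to 0 since G is a Gröbner basis):
g_1 = xz + 27/5z² + 39/5z, LT = xz.
g_2 = y - z, LT = y.
r = 4z² - 3z, LT = z².

The S-polynomials (S(g_1,g_2), S(g_1,r), S(g_2,r)) all reduce to 0 modulo the current basis, so we have a Gröbner basis.
Inter-reduce: drop elements whose leading term is divisible by another's, tail-reduce, and make monic.
Reduced Gröbner basis: {xz + 237/20z, z² - ¾z, y - z}.
The reduced Gröbner basis of I + (p) is {xz + 237/20z, z² - ¾z, y - z} ≠ {1}, a proper ideal, so the enlarged system stays consistent: p is independent of I, with normal form 4z² - 3z.

Ideal membership is decidable via reduction modulo a Gröbner basis.

-5x²z² - 27xz³ - 39xz² + 4yz + 2y - 5z is independent of I; its normal form modulo I is 4z² - 3z.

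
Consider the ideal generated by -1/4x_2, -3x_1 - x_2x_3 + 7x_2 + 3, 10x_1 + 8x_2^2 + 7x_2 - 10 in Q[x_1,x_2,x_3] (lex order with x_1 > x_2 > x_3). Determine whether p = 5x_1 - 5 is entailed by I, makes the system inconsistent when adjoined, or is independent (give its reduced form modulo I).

5x_1 - 5 lies in I (it reduces to 0).

First compute the reduced Gröbner basis of I by Buchberger's algorithm.
f_1 = -1/4x_2, LT = x_2.
f_2 = -3x_1 - x_2x_3 + 7x_2 + 3, LT = x_1.
f_3 = 10x_1 + 8x_2^2 + 7x_2 - 10, LT = x_1.

The S-polynomials (S(f_1,f_2), S(f_1,f_3), S(f_2,f_3)) all reduce to 0 modulo the current basis, so we have a Gröbner basis.
Inter-reduce: drop elements whose leading term is divisible by another's, tail-reduce, and make monic.
Reduced Gröbner basis: {x_1 - 1, x_2}.
Label its elements g_1 = x_1 - 1, g_2 = x_2.

Reduce p = 5x_1 - 5 modulo G:
  leading term x_1: subtract (5)·g_1 from 5x_1 - 5 → 0
  normal form = 0.
Since the normal form is 0, p ∈ I.

Ideal membership is decidable via reduction modulo a Gröbner basis.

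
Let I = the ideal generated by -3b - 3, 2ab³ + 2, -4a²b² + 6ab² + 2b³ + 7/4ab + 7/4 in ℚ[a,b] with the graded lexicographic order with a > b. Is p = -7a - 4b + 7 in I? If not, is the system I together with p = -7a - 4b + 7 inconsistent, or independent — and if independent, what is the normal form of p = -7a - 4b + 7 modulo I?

Adjoining -7a - 4b + 7 makes the ideal the whole ring: the system is inconsistent.

First compute the reduced Gröbner basis of I by Buchberger's algorithm.
f_1 = -3b - 3, LT = b.
f_2 = 2ab³ + 2, LT = ab³.
f_3 = -4a²b² + 6ab² + 2b³ + 7/4ab + 7/4, LT = a²b².

S(f_1,f_2): lcm = ab³. S = ab² - 1.
  leading term ab²: subtract (-⅓ab)·f_1 from ab² - 1 → -ab - 1
  leading term ab: subtract (⅓a)·f_1 from -ab - 1 → a - 1
  leading term a: no divisor's leading term divides it; move a to the remainder.
  leading term 1: no divisor's leading term divides it; move -1 to the remainder.
  remainder a - 1 ≠ 0; add h_4 = a - 1 to the basis.

The other S-polynomials (S(f_1,f_3), S(f_2,f_3), S(f_1,h_4), S(f_2,h_4), S(f_3,h_4)) all reduce to 0 modulo the current basis, so we have a Gröbner basis.
Inter-reduce: drop elements whose leading term is divisible by another's, tail-reduce, and make monic.
Reduced Gröbner basis: {a - 1, b + 1}.
Label its elements g_1 = a - 1, g_2 = b + 1.

Reduce p = -7a - 4b + 7 modulo G:
  leading term a: subtract (-7)·g_1 from -7a - 4b + 7 → -4b
  leading term b: subtract (-4)·g_2 from -4b → 4
  leading term 1: no divisor's leading term divides it; move 4 to the remainder.
  normal form = 4.
The normal form is nonzero, so p ∉ I. Since p minus its normal form lies in I, I + (p) = I + (r) where r = 4; decide whether this ideal is the whole ring.
Here r = 4 is a nonzero constant, hence a unit: 1 ∈ I + (p), the Gröbner basis of I + (p) is {1}, and the enlarged system has no common solution — adjoining p is inconsistent.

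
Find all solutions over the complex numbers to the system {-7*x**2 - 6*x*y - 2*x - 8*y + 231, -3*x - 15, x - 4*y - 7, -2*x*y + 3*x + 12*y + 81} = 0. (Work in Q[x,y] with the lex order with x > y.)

{(-5, -3)}

Compute a lex Gröbner basis by Buchberger's algorithm.
f_1 = -7*x**2 - 6*x*y - 2*x - 8*y + 231, LT = x**2.
f_2 = -3*x - 15, LT = x.
f_3 = x - 4*y - 7, LT = x.
f_4 = -2*x*y + 3*x + 12*y + 81, LT = x*y.

S(f_1,f_2): lcm = x**2. S = 6/7*x*y - 33/7*x + 8/7*y - 33.
  reduce S modulo (f_1, f_2, f_3, f_4):
  remainder -22/7*y - 66/7 ≠ 0; add h_5 = -22/7*y - 66/7 to the basis.

The other S-polynomials (S(f_1,f_3), S(f_1,f_4), S(f_2,f_3), S(f_2,f_4), S(f_3,f_4), S(f_1,h_5), S(f_2,h_5), S(f_3,h_5), S(f_4,h_5)) all reduce to 0 modulo the current basis, so we have a Gröbner basis.
Inter-reduce: drop elements whose leading term is divisible by another's, tail-reduce, and make monic.
Reduced Gröbner basis: {x + 5, y + 3}.

Since the basis is lex-ordered, y + 3 is univariate in y. Its roots are {-3}. Back-substituting each root into the other basis elements fixes the other coordinates.
  y = -3: the earlier basis element becomes x + 5 = 0, giving x = -5 — point (-5, -3).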